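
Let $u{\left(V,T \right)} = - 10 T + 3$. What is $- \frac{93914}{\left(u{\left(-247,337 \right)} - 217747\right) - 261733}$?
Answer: $\frac{93914}{482847} \approx 0.1945$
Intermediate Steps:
$u{\left(V,T \right)} = 3 - 10 T$
$- \frac{93914}{\left(u{\left(-247,337 \right)} - 217747\right) - 261733} = - \frac{93914}{\left(\left(3 - 3370\right) - 217747\right) - 261733} = - \frac{93914}{\left(-3367 - 217747\right) - 261733} = - \frac{93914}{-221114 - 261733} = - \frac{93914}{-482847} = \left(-93914\right) \left(- \frac{1}{482847}\right) = \frac{93914}{482847}$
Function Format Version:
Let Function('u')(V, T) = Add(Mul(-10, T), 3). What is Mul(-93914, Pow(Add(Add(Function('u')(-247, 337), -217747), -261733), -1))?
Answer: Rational(93914, 482847) ≈ 0.19450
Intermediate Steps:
Function('u')(V, T) = Add(3, Mul(-10, T))
Mul(-93914, Pow(Add(Add(Function('u')(-247, 337), -217747), -261733), -1)) = Mul(-93914, Pow(Add(Add(Add(3, Mul(-10, 337)), -217747), -261733), -1)) = Mul(-93914, Pow(Add(Add(Add(3, -3370), -217747), -261733), -1)) = Mul(-93914, Pow(Add(Add(-3367, -217747), -261733), -1)) = Mul(-93914, Pow(Add(-221114, -261733), -1)) = Mul(-93914, Pow(-482847, -1)) = Mul(-93914, Rational(-1, 482847)) = Rational(93914, 482847)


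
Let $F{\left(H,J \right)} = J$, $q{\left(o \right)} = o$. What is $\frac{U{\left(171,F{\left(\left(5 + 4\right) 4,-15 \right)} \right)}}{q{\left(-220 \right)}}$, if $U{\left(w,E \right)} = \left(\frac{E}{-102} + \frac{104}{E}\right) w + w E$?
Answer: $\frac{633327}{37400} \approx 16.934$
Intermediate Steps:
$U{\left(w,E \right)} = E w + w \left(\frac{104}{E} - \frac{E}{102}\right)$ ($U{\left(w,E \right)} = \left(E \left(- \frac{1}{102}\right) + \frac{104}{E}\right) w + E w = \left(- \frac{E}{102} + \frac{104}{E}\right) w + E w = \left(\frac{104}{E} - \frac{E}{102}\right) w + E w = w \left(\frac{104}{E} - \frac{E}{102}\right) + E w = E w + w \left(\frac{104}{E} - \frac{E}{102}\right)$)
$\frac{U{\left(171,F{\left(\left(5 + 4\right) 4,-15 \right)} \right)}}{q{\left(-220 \right)}} = \frac{\frac{1}{102} \cdot 171 \frac{1}{-15} \left(10608 + 101 \left(-15\right)^{2}\right)}{-220} = \frac{1}{102} \cdot 171 \left(- \frac{1}{15}\right) \left(10608 + 101 \cdot 225\right) \left(- \frac{1}{220}\right) = \frac{1}{102} \cdot 171 \left(- \frac{1}{15}\right) \left(10608 + 22725\right) \left(- \frac{1}{220}\right) = \frac{1}{102} \cdot 171 \left(- \frac{1}{15}\right) 33333 \left(- \frac{1}{220}\right) = \left(- \frac{633327}{170}\right) \left(- \frac{1}{220}\right) = \frac{633327}{37400}$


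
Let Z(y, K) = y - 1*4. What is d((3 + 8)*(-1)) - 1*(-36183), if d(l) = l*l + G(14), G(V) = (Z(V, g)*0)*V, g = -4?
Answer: 36304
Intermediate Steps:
Z(y, K) = -4 + y (Z(y, K) = y - 4 = -4 + y)
G(V) = 0 (G(V) = ((-4 + V)*0)*V = 0*V = 0)
d(l) = l² (d(l) = l*l + 0 = l² + 0 = l²)
d((3 + 8)*(-1)) - 1*(-36183) = ((3 + 8)*(-1))² - 1*(-36183) = (11*(-1))² + 36183 = (-11)² + 36183 = 121 + 36183 = 36304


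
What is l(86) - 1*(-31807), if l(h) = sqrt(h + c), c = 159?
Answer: 31807 + 7*sqrt(5) ≈ 31823.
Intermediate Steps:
l(h) = sqrt(159 + h) (l(h) = sqrt(h + 159) = sqrt(159 + h))
l(86) - 1*(-31807) = sqrt(159 + 86) - 1*(-31807) = sqrt(245) + 31807 = 7*sqrt(5) + 31807 = 31807 + 7*sqrt(5)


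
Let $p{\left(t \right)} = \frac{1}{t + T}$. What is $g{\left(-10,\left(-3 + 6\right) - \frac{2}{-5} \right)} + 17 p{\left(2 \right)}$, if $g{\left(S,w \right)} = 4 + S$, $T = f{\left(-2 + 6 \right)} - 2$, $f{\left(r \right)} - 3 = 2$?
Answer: $- \frac{13}{5} \approx -2.6$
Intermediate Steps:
$f{\left(r \right)} = 5$ ($f{\left(r \right)} = 3 + 2 = 5$)
$T = 3$ ($T = 5 - 2 = 3$)
$p{\left(t \right)} = \frac{1}{3 + t}$ ($p{\left(t \right)} = \frac{1}{t + 3} = \frac{1}{3 + t}$)
$g{\left(-10,\left(-3 + 6\right) - \frac{2}{-5} \right)} + 17 p{\left(2 \right)} = \left(4 - 10\right) + \frac{17}{3 + 2} = -6 + \frac{17}{5} = - \frac{13}{5}$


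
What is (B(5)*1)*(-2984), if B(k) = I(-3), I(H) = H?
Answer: 8952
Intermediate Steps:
B(k) = -3
(B(5)*1)*(-2984) = -3*1*(-2984) = -3*(-2984) = 8952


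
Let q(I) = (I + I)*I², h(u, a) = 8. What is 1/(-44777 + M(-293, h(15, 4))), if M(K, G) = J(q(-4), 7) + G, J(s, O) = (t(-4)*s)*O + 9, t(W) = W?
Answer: -1/41176 ≈ -2.4286e-5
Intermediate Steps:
q(I) = 2*I³ (q(I) = (2*I)*I² = 2*I³)
J(s, O) = 9 - 4*O*s (J(s, O) = (-4*s)*O + 9 = -4*O*s + 9 = 9 - 4*O*s)
M(K, G) = 3593 + G (M(K, G) = (9 - 4*7*2*(-4)³) + G = (9 - 4*7*2*(-64)) + G = (9 - 4*7*(-128)) + G = (9 + 3584) + G = 3593 + G)
1/(-44777 + M(-293, h(15, 4))) = 1/(-44777 + (3593 + 8)) = 1/(-44777 + 3601) = 1/(-41176) = -1/41176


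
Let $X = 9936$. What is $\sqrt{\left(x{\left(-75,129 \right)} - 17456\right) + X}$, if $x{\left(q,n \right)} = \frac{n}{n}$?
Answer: $i \sqrt{7519} \approx 86.712 i$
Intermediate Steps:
$x{\left(q,n \right)} = 1$
$\sqrt{\left(x{\left(-75,129 \right)} - 17456\right) + X} = \sqrt{\left(1 - 17456\right) + 9936} = \sqrt{-17455 + 9936} = \sqrt{-7519} = i \sqrt{7519}$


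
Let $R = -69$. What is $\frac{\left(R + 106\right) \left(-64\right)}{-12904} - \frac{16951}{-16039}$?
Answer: $\frac{32089507}{25870907} \approx 1.2404$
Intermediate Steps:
$\frac{\left(R + 106\right) \left(-64\right)}{-12904} - \frac{16951}{-16039} = \frac{\left(-69 + 106\right) \left(-64\right)}{-12904} - \frac{16951}{-16039} = 37 \left(-64\right) \left(- \frac{1}{12904}\right) - - \frac{16951}{16039} = \left(-2368\right) \left(- \frac{1}{12904}\right) + \frac{16951}{16039} = \frac{296}{1613} + \frac{16951}{16039} = \frac{32089507}{25870907}$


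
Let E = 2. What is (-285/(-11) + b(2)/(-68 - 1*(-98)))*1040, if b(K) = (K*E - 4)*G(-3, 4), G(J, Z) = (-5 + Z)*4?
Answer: 296400/11 ≈ 26945.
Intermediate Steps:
G(J, Z) = -20 + 4*Z
b(K) = 16 - 8*K (b(K) = (K*2 - 4)*(-20 + 4*4) = (2*K - 4)*(-20 + 16) = (-4 + 2*K)*(-4) = 16 - 8*K)
(-285/(-11) + b(2)/(-68 - 1*(-98)))*1040 = (-285/(-11) + (16 - 8*2)/(-68 - 1*(-98)))*1040 = (-285*(-1/11) + (16 - 16)/(-68 + 98))*1040 = (285/11 + 0/30)*1040 = (285/11 + 0*(1/30))*1040 = (285/11 + 0)*1040 = (285/11)*1040 = 296400/11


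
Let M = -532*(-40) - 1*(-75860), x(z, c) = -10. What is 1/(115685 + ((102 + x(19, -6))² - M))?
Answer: 1/27009 ≈ 3.7025e-5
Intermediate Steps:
M = 97140 (M = 21280 + 75860 = 97140)
1/(115685 + ((102 + x(19, -6))² - M)) = 1/(115685 + ((102 - 10)² - 1*97140)) = 1/(115685 + (92² - 97140)) = 1/(115685 + (8464 - 97140)) = 1/(115685 - 88676) = 1/27009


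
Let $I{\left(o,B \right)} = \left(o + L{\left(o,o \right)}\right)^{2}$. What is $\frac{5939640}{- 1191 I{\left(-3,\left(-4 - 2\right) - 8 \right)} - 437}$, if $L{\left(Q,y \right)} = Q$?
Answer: $- \frac{5939640}{43313} \approx -137.13$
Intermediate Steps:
$I{\left(o,B \right)} = 4 o^{2}$ ($I{\left(o,B \right)} = \left(o + o\right)^{2} = \left(2 o\right)^{2} = 4 o^{2}$)
$\frac{5939640}{- 1191 I{\left(-3,\left(-4 - 2\right) - 8 \right)} - 437} = \frac{5939640}{- 1191 \cdot 4 \left(-3\right)^{2} - 437} = \frac{5939640}{- 1191 \cdot 4 \cdot 9 - 437} = \frac{5939640}{\left(-1191\right) 36 - 437} = \frac{5939640}{-42876 - 437} = \frac{5939640}{-43313} = 5939640 \left(- \frac{1}{43313}\right) = - \frac{5939640}{43313}$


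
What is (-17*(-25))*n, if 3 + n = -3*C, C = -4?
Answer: 3825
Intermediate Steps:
n = 9 (n = -3 - 3*(-4) = -3 + 12 = 9)
(-17*(-25))*n = -17*(-25)*9 = 425*9 = 3825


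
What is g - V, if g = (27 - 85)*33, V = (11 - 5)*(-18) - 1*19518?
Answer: 17712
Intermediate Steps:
V = -19626 (V = 6*(-18) - 19518 = -108 - 19518 = -19626)
g = -1914 (g = -58*33 = -1914)
g - V = -1914 - 1*(-19626) = -1914 + 19626 = 17712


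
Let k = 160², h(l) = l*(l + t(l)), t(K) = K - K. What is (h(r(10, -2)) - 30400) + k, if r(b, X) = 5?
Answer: -4775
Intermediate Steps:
t(K) = 0
h(l) = l² (h(l) = l*(l + 0) = l*l = l²)
k = 25600
(h(r(10, -2)) - 30400) + k = (5² - 30400) + 25600 = (25 - 30400) + 25600 = -30375 + 25600 = -4775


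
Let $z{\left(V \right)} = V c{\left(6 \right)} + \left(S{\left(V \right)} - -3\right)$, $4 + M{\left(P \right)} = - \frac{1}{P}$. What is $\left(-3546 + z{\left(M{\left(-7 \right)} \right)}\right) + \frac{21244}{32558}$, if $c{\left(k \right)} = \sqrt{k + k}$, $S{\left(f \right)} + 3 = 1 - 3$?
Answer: $- \frac{57747270}{16279} - \frac{54 \sqrt{3}}{7} \approx -3560.7$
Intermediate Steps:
$S{\left(f \right)} = -5$ ($S{\left(f \right)} = -3 + \left(1 - 3\right) = -3 - 2 = -5$)
$c{\left(k \right)} = \sqrt{2} \sqrt{k}$ ($c{\left(k \right)} = \sqrt{2 k} = \sqrt{2} \sqrt{k}$)
$M{\left(P \right)} = -4 - \frac{1}{P}$
$z{\left(V \right)} = -2 + 2 V \sqrt{3}$ ($z{\left(V \right)} = V \sqrt{2} \sqrt{6} - 2 = V 2 \sqrt{3} + \left(-5 + 3\right) = 2 V \sqrt{3} - 2 = -2 + 2 V \sqrt{3}$)
$\left(-3546 + z{\left(M{\left(-7 \right)} \right)}\right) + \frac{21244}{32558} = \left(-3546 + \left(-2 + 2 \left(-4 - \frac{1}{-7}\right) \sqrt{3}\right)\right) + \frac{21244}{32558} = \left(-3546 + \left(-2 + 2 \left(-4 - - \frac{1}{7}\right) \sqrt{3}\right)\right) + 21244 \cdot \frac{1}{32558} = \left(-3546 + \left(-2 + 2 \left(-4 + \frac{1}{7}\right) \sqrt{3}\right)\right) + \frac{10622}{16279} = \left(-3546 + \left(-2 + 2 \left(- \frac{27}{7}\right) \sqrt{3}\right)\right) + \frac{10622}{16279} = \left(-3546 - \left(2 + \frac{54 \sqrt{3}}{7}\right)\right) + \frac{10622}{16279} = \left(-3548 - \frac{54 \sqrt{3}}{7}\right) + \frac{10622}{16279} = - \frac{57747270}{16279} - \frac{54 \sqrt{3}}{7}$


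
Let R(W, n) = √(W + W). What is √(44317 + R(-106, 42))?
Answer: √(44317 + 2*I*√53) ≈ 210.52 + 0.0346*I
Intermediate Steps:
R(W, n) = √2*√W (R(W, n) = √(2*W) = √2*√W)
√(44317 + R(-106, 42)) = √(44317 + √2*√(-106)) = √(44317 + √2*(I*√106)) = √(44317 + 2*I*√53)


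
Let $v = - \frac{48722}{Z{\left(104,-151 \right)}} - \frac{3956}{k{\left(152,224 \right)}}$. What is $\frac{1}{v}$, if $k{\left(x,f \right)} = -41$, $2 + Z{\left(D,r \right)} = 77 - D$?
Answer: $\frac{1189}{2112326} \approx 0.00056289$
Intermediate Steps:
$Z{\left(D,r \right)} = 75 - D$ ($Z{\left(D,r \right)} = -2 - \left(-77 + D\right) = 75 - D$)
$v = \frac{2112326}{1189}$ ($v = - \frac{48722}{75 - 104} - \frac{3956}{-41} = - \frac{48722}{75 - 104} - - \frac{3956}{41} = - \frac{48722}{-29} + \frac{3956}{41} = \left(-48722\right) \left(- \frac{1}{29}\right) + \frac{3956}{41} = \frac{48722}{29} + \frac{3956}{41} = \frac{2112326}{1189} \approx 1776.6$)
$\frac{1}{v} = \frac{1}{\frac{2112326}{1189}} = \frac{1189}{2112326}$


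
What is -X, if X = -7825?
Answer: 7825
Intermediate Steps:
-X = -1*(-7825) = 7825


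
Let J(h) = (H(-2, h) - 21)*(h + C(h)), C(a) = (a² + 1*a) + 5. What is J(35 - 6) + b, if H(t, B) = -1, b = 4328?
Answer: -15560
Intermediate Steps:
C(a) = 5 + a + a² (C(a) = (a² + a) + 5 = (a + a²) + 5 = 5 + a + a²)
J(h) = -110 - 44*h - 22*h² (J(h) = (-1 - 21)*(h + (5 + h + h²)) = -22*(5 + h² + 2*h) = -110 - 44*h - 22*h²)
J(35 - 6) + b = (-110 - 44*(35 - 6) - 22*(35 - 6)²) + 4328 = (-110 - 44*29 - 22*29²) + 4328 = (-110 - 1276 - 22*841) + 4328 = (-110 - 1276 - 18502) + 4328 = -19888 + 4328 = -15560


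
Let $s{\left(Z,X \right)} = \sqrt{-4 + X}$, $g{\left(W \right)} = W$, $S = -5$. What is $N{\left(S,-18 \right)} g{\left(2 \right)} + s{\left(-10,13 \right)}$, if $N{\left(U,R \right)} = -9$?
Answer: $-15$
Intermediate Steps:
$N{\left(S,-18 \right)} g{\left(2 \right)} + s{\left(-10,13 \right)} = \left(-9\right) 2 + \sqrt{-4 + 13} = -18 + \sqrt{9} = -18 + 3 = -15$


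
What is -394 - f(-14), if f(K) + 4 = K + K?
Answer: -362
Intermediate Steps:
f(K) = -4 + 2*K (f(K) = -4 + (K + K) = -4 + 2*K)
-394 - f(-14) = -394 - (-4 + 2*(-14)) = -394 - (-4 - 28) = -394 - 1*(-32) = -394 + 32 = -362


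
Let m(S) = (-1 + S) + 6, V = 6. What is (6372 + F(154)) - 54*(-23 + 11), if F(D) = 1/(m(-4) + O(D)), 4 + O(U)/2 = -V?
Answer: 133379/19 ≈ 7019.9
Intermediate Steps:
O(U) = -20 (O(U) = -8 + 2*(-1*6) = -8 + 2*(-6) = -8 - 12 = -20)
m(S) = 5 + S
F(D) = -1/19 (F(D) = 1/((5 - 4) - 20) = 1/(1 - 20) = 1/(-19) = -1/19)
(6372 + F(154)) - 54*(-23 + 11) = (6372 - 1/19) - 54*(-23 + 11) = 121067/19 - 54*(-12) = 121067/19 + 648 = 133379/19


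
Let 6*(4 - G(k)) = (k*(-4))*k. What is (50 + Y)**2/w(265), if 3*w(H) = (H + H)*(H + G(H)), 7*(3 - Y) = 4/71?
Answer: 6242738121/18492627665890 ≈ 0.00033758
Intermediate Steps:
G(k) = 4 + 2*k**2/3 (G(k) = 4 - k*(-4)*k/6 = 4 - (-4*k)*k/6 = 4 - (-2)*k**2/3 = 4 + 2*k**2/3)
Y = 1487/497 (Y = 3 - 4/(7*71) = 3 - 1/7*4/71 = 3 - 4/497 = 1487/497 ≈ 2.9920)
w(H) = 2*H*(4 + H + 2*H**2/3)/3 (w(H) = ((H + H)*(H + (4 + 2*H**2/3)))/3 = ((2*H)*(4 + H + 2*H**2/3))/3 = (2*H*(4 + H + 2*H**2/3))/3 = 2*H*(4 + H + 2*H**2/3)/3)
(50 + Y)**2/w(265) = (50 + 1487/497)**2/(((2/9)*265*(12 + 2*265**2 + 3*265))) = (26337/497)**2/(((2/9)*265*(12 + 2*70225 + 795))) = 693637569/(247009*(((2/9)*265*(12 + 140450 + 795)))) = 693637569/(247009*(((2/9)*265*141257))) = 693637569/(247009*(74866210/9)) = (693637569/247009)*(9/74866210) = 6242738121/18492627665890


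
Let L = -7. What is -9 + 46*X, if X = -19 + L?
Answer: -1205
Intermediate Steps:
X = -26 (X = -19 - 7 = -26)
-9 + 46*X = -9 + 46*(-26) = -9 - 1196 = -1205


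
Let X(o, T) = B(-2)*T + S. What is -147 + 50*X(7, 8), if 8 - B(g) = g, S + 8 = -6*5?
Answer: 1953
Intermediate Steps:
S = -38 (S = -8 - 6*5 = -8 - 30 = -38)
B(g) = 8 - g
X(o, T) = -38 + 10*T (X(o, T) = (8 - 1*(-2))*T - 38 = (8 + 2)*T - 38 = 10*T - 38 = -38 + 10*T)
-147 + 50*X(7, 8) = -147 + 50*(-38 + 10*8) = -147 + 50*(-38 + 80) = -147 + 50*42 = -147 + 2100 = 1953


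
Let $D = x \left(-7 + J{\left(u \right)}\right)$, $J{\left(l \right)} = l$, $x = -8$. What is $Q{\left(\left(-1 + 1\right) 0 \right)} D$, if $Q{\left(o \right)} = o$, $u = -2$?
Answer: $0$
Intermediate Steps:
$D = 72$ ($D = - 8 \left(-7 - 2\right) = \left(-8\right) \left(-9\right) = 72$)
$Q{\left(\left(-1 + 1\right) 0 \right)} D = \left(-1 + 1\right) 0 \cdot 72 = 0 \cdot 0 \cdot 72 = 0 \cdot 72 = 0$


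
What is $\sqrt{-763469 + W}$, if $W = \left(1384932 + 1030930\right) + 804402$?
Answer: $\sqrt{2456795} \approx 1567.4$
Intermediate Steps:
$W = 3220264$ ($W = 2415862 + 804402 = 3220264$)
$\sqrt{-763469 + W} = \sqrt{-763469 + 3220264} = \sqrt{2456795}$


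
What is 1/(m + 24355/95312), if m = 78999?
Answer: 95312/7529577043 ≈ 1.2658e-5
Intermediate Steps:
1/(m + 24355/95312) = 1/(78999 + 24355/95312) = 1/(7529577043/95312) = 95312/7529577043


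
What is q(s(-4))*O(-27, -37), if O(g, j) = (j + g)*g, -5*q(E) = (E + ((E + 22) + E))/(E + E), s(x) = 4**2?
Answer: -756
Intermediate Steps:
s(x) = 16
q(E) = -(22 + 3*E)/(10*E) (q(E) = -(E + ((E + 22) + E))/(5*(E + E)) = -(E + ((22 + E) + E))/(5*(2*E)) = -(E + (22 + 2*E))*1/(2*E)/5 = -(22 + 3*E)*1/(2*E)/5 = -(22 + 3*E)/(10*E))
O(g, j) = g*(g + j) (O(g, j) = (g + j)*g = g*(g + j))
q(s(-4))*O(-27, -37) = ((1/10)*(-22 - 3*16)/16)*(-27*(-27 - 37)) = ((1/10)*(1/16)*(-22 - 48))*(-27*(-64)) = ((1/10)*(1/16)*(-70))*1728 = -7/16*1728 = -756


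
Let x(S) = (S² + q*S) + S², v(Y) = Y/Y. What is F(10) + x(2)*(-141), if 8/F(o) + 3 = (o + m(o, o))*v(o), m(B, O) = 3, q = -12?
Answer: 11284/5 ≈ 2256.8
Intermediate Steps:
v(Y) = 1
x(S) = -12*S + 2*S² (x(S) = (S² - 12*S) + S² = -12*S + 2*S²)
F(o) = 8/o (F(o) = 8/(-3 + (o + 3)*1) = 8/(-3 + (3 + o)*1) = 8/(-3 + (3 + o)) = 8/o)
F(10) + x(2)*(-141) = 8/10 + (2*2*(-6 + 2))*(-141) = 8*(⅒) + (2*2*(-4))*(-141) = ⅘ - 16*(-141) = ⅘ + 2256 = 11284/5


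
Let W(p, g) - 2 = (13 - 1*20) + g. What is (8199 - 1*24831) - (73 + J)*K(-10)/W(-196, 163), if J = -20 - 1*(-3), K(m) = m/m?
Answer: -1313956/79 ≈ -16632.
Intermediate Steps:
W(p, g) = -5 + g (W(p, g) = 2 + ((13 - 1*20) + g) = 2 + ((13 - 20) + g) = 2 + (-7 + g) = -5 + g)
K(m) = 1
J = -17 (J = -20 + 3 = -17)
(8199 - 1*24831) - (73 + J)*K(-10)/W(-196, 163) = (8199 - 1*24831) - (73 - 17)*1/(-5 + 163) = (8199 - 24831) - 56*1/158 = -16632 - 56/158 = -16632 - 1*28/79 = -16632 - 28/79 = -1313956/79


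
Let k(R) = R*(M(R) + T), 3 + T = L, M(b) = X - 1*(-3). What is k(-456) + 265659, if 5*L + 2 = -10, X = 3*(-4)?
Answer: 1361127/5 ≈ 2.7223e+5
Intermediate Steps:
X = -12
L = -12/5 (L = -⅖ + (⅕)*(-10) = -⅖ - 2 = -12/5 ≈ -2.4000)
M(b) = -9 (M(b) = -12 - 1*(-3) = -12 + 3 = -9)
T = -27/5 (T = -3 - 12/5 = -27/5 ≈ -5.4000)
k(R) = -72*R/5 (k(R) = R*(-9 - 27/5) = R*(-72/5) = -72*R/5)
k(-456) + 265659 = -72/5*(-456) + 265659 = 32832/5 + 265659 = 1361127/5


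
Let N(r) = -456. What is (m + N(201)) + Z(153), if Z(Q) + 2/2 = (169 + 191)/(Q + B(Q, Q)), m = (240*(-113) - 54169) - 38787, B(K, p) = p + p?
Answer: -6147143/51 ≈ -1.2053e+5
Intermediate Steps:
B(K, p) = 2*p
m = -120076 (m = (-27120 - 54169) - 38787 = -81289 - 38787 = -120076)
Z(Q) = -1 + 120/Q (Z(Q) = -1 + (169 + 191)/(Q + 2*Q) = -1 + 360/((3*Q)) = -1 + 360*(1/(3*Q)) = -1 + 120/Q)
(m + N(201)) + Z(153) = (-120076 - 456) + (120 - 1*153)/153 = -120532 + (120 - 153)/153 = -120532 + (1/153)*(-33) = -120532 - 11/51 = -6147143/51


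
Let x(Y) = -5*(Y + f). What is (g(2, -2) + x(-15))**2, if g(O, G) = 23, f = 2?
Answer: 7744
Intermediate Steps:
x(Y) = -10 - 5*Y (x(Y) = -5*(Y + 2) = -5*(2 + Y) = -10 - 5*Y)
(g(2, -2) + x(-15))**2 = (23 + (-10 - 5*(-15)))**2 = (23 + (-10 + 75))**2 = (23 + 65)**2 = 88**2 = 7744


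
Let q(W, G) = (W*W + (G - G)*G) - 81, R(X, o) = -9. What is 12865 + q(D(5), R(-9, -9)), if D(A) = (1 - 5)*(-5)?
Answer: 13184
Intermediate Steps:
D(A) = 20 (D(A) = -4*(-5) = 20)
q(W, G) = -81 + W² (q(W, G) = (W² + 0*G) - 81 = (W² + 0) - 81 = W² - 81 = -81 + W²)
12865 + q(D(5), R(-9, -9)) = 12865 + (-81 + 20²) = 12865 + (-81 + 400) = 12865 + 319 = 13184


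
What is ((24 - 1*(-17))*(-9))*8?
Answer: -2952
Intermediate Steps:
((24 - 1*(-17))*(-9))*8 = ((24 + 17)*(-9))*8 = (41*(-9))*8 = -369*8 = -2952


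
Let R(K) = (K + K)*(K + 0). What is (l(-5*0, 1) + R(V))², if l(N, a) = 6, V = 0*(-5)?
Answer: 36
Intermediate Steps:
V = 0
R(K) = 2*K² (R(K) = (2*K)*K = 2*K²)
(l(-5*0, 1) + R(V))² = (6 + 2*0²)² = (6 + 2*0)² = (6 + 0)² = 6² = 36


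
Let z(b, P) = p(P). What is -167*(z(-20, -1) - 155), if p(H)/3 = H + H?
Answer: 26887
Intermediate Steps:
p(H) = 6*H (p(H) = 3*(H + H) = 3*(2*H) = 6*H)
z(b, P) = 6*P
-167*(z(-20, -1) - 155) = -167*(6*(-1) - 155) = -167*(-6 - 155) = -167*(-161) = 26887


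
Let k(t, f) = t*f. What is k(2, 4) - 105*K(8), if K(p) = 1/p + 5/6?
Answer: -741/8 ≈ -92.625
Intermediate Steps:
k(t, f) = f*t
K(p) = ⅚ + 1/p (K(p) = 1/p + 5*(⅙) = 1/p + ⅚ = ⅚ + 1/p)
k(2, 4) - 105*K(8) = 4*2 - 105*(⅚ + 1/8) = 8 - 105*(⅚ + ⅛) = 8 - 105*23/24 = 8 - 805/8 = -741/8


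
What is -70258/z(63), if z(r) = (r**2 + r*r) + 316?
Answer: -35129/4127 ≈ -8.5120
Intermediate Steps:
z(r) = 316 + 2*r**2 (z(r) = (r**2 + r**2) + 316 = 2*r**2 + 316 = 316 + 2*r**2)
-70258/z(63) = -70258/(316 + 2*63**2) = -70258/(316 + 2*3969) = -70258/(316 + 7938) = -70258/8254 = -70258*1/8254 = -35129/4127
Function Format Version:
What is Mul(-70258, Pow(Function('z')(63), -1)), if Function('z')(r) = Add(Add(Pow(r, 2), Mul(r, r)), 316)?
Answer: Rational(-35129, 4127) ≈ -8.5120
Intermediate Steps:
Function('z')(r) = Add(316, Mul(2, Pow(r, 2))) (Function('z')(r) = Add(Add(Pow(r, 2), Pow(r, 2)), 316) = Add(Mul(2, Pow(r, 2)), 316) = Add(316, Mul(2, Pow(r, 2))))
Mul(-70258, Pow(Function('z')(63), -1)) = Mul(-70258, Pow(Add(316, Mul(2, Pow(63, 2))), -1)) = Mul(-70258, Pow(Add(316, Mul(2, 3969)), -1)) = Mul(-70258, Pow(Add(316, 7938), -1)) = Mul(-70258, Pow(8254, -1)) = Mul(-70258, Rational(1, 8254)) = Rational(-35129, 4127)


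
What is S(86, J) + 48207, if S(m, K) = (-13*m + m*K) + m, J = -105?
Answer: 38145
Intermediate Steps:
S(m, K) = -12*m + K*m (S(m, K) = (-13*m + K*m) + m = -12*m + K*m)
S(86, J) + 48207 = 86*(-12 - 105) + 48207 = 86*(-117) + 48207 = -10062 + 48207 = 38145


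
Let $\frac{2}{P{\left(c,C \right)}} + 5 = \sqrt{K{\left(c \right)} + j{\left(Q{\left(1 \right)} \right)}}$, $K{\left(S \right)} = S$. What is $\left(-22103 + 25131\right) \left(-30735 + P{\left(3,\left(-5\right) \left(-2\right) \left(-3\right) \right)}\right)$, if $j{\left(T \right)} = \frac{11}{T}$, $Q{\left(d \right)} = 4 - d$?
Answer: $- \frac{1023739548}{11} - \frac{12112 \sqrt{15}}{55} \approx -9.3068 \cdot 10^{7}$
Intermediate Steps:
$P{\left(c,C \right)} = \frac{2}{-5 + \sqrt{\frac{11}{3} + c}}$ ($P{\left(c,C \right)} = \frac{2}{-5 + \sqrt{c + \frac{11}{4 - 1}}} = \frac{2}{-5 + \sqrt{c + \frac{11}{3}}} = \frac{2}{-5 + \sqrt{\frac{11}{3} + c}}$)
$\left(-22103 + 25131\right) \left(-30735 + P{\left(3,\left(-5\right) \left(-2\right) \left(-3\right) \right)}\right) = \left(-22103 + 25131\right) \left(-30735 + \frac{6}{-15 + \sqrt{3} \sqrt{11 + 3 \cdot 3}}\right) = 3028 \left(-30735 + \frac{6}{-15 + \sqrt{3} \sqrt{11 + 9}}\right) = 3028 \left(-30735 + \frac{6}{-15 + \sqrt{3} \sqrt{20}}\right) = 3028 \left(-30735 + \frac{6}{-15 + \sqrt{3} \cdot 2 \sqrt{5}}\right) = 3028 \left(-30735 + \frac{6}{-15 + 2 \sqrt{15}}\right) = -93065580 + \frac{18168}{-15 + 2 \sqrt{15}}$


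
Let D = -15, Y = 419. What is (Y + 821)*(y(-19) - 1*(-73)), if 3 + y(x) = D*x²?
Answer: -6627800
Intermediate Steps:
y(x) = -3 - 15*x²
(Y + 821)*(y(-19) - 1*(-73)) = (419 + 821)*((-3 - 15*(-19)²) - 1*(-73)) = 1240*((-3 - 15*361) + 73) = 1240*((-3 - 5415) + 73) = 1240*(-5418 + 73) = 1240*(-5345) = -6627800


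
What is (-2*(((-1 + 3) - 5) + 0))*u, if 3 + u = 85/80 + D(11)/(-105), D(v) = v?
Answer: -3431/280 ≈ -12.254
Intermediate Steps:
u = -3431/1680 (u = -3 + (85/80 + 11/(-105)) = -3 + (85*(1/80) + 11*(-1/105)) = -3 + (17/16 - 11/105) = -3 + 1609/1680 = -3431/1680 ≈ -2.0423)
(-2*(((-1 + 3) - 5) + 0))*u = -2*(((-1 + 3) - 5) + 0)*(-3431/1680) = -2*((2 - 5) + 0)*(-3431/1680) = -2*(-3 + 0)*(-3431/1680) = -2*(-3)*(-3431/1680) = 6*(-3431/1680) = -3431/280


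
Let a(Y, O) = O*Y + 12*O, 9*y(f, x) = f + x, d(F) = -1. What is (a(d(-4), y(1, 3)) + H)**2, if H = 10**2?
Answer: 891136/81 ≈ 11002.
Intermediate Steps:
y(f, x) = f/9 + x/9 (y(f, x) = (f + x)/9 = f/9 + x/9)
a(Y, O) = 12*O + O*Y
H = 100
(a(d(-4), y(1, 3)) + H)**2 = (((1/9)*1 + (1/9)*3)*(12 - 1) + 100)**2 = ((1/9 + 1/3)*11 + 100)**2 = ((4/9)*11 + 100)**2 = (44/9 + 100)**2 = (944/9)**2 = 891136/81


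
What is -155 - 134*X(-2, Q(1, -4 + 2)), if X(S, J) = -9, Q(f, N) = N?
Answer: 1051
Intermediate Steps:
-155 - 134*X(-2, Q(1, -4 + 2)) = -155 - 134*(-9) = -155 + 1206 = 1051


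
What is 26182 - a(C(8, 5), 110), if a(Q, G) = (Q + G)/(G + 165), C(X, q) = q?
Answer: 1439987/55 ≈ 26182.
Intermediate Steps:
a(Q, G) = (G + Q)/(165 + G)
26182 - a(C(8, 5), 110) = 26182 - (110 + 5)/(165 + 110) = 26182 - 115/275 = 26182 - 1*23/55 = 26182 - 23/55 = 1439987/55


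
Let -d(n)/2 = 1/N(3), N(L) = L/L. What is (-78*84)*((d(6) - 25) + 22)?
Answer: 32760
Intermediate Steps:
N(L) = 1
d(n) = -2 (d(n) = -2/1 = -2*1 = -2)
(-78*84)*((d(6) - 25) + 22) = (-78*84)*((-2 - 25) + 22) = -6552*(-27 + 22) = -6552*(-5) = 32760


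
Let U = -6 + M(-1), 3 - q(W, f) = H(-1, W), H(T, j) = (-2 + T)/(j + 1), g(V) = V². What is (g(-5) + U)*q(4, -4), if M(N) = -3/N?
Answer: 396/5 ≈ 79.200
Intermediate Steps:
H(T, j) = (-2 + T)/(1 + j)
q(W, f) = 3 + 3/(1 + W) (q(W, f) = 3 - (-2 - 1)/(1 + W) = 3 - (-3)/(1 + W) = 3 + 3/(1 + W))
U = -3 (U = -6 - 3/(-1) = -6 - 3*(-1) = -6 + 3 = -3)
(g(-5) + U)*q(4, -4) = ((-5)² - 3)*(3*(2 + 4)/(1 + 4)) = (25 - 3)*(3*6/5) = 22*(3*(⅕)*6) = 22*(18/5) = 396/5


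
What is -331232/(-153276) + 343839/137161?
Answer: 24533594729/5255872359 ≈ 4.6678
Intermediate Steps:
-331232/(-153276) + 343839/137161 = -331232*(-1/153276) + 343839*(1/137161) = 82808/38319 + 343839/137161 = 24533594729/5255872359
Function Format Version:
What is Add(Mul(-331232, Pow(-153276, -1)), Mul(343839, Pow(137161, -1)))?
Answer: Rational(24533594729, 5255872359) ≈ 4.6678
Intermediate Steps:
Add(Mul(-331232, Pow(-153276, -1)), Mul(343839, Pow(137161, -1))) = Add(Mul(-331232, Rational(-1, 153276)), Mul(343839, Rational(1, 137161))) = Add(Rational(82808, 38319), Rational(343839, 137161)) = Rational(24533594729, 5255872359)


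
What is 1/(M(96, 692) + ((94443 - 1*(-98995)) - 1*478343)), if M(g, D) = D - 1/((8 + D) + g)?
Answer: -796/226233549 ≈ -3.5185e-6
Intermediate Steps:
M(g, D) = D - 1/(8 + D + g)
1/(M(96, 692) + ((94443 - 1*(-98995)) - 1*478343)) = 1/((-1 + 692**2 + 8*692 + 692*96)/(8 + 692 + 96) + ((94443 - 1*(-98995)) - 1*478343)) = 1/((-1 + 478864 + 5536 + 66432)/796 + ((94443 + 98995) - 478343)) = 1/((1/796)*550831 + (193438 - 478343)) = 1/(550831/796 - 284905) = 1/(-226233549/796) = -796/226233549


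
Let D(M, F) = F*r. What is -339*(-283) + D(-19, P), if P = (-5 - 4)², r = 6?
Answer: 96423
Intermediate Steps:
P = 81 (P = (-9)² = 81)
D(M, F) = 6*F (D(M, F) = F*6 = 6*F)
-339*(-283) + D(-19, P) = -339*(-283) + 6*81 = 95937 + 486 = 96423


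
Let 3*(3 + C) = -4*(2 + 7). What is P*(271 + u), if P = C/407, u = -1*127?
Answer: -2160/407 ≈ -5.3071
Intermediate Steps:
u = -127
C = -15 (C = -3 + (-4*(2 + 7))/3 = -3 + (-4*9)/3 = -3 + (1/3)*(-36) = -3 - 12 = -15)
P = -15/407 ≈ -0.036855
P*(271 + u) = -15*(271 - 127)/407 = -15/407*144 = -2160/407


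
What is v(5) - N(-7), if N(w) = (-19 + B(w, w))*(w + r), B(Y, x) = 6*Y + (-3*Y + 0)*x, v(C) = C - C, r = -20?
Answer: -5616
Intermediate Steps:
v(C) = 0
B(Y, x) = 6*Y - 3*Y*x (B(Y, x) = 6*Y + (-3*Y)*x = 6*Y - 3*Y*x)
N(w) = (-20 + w)*(-19 + 3*w*(2 - w)) (N(w) = (-19 + 3*w*(2 - w))*(w - 20) = (-19 + 3*w*(2 - w))*(-20 + w) = (-20 + w)*(-19 + 3*w*(2 - w)))
v(5) - N(-7) = 0 - (380 - 139*(-7) - 3*(-7)³ + 66*(-7)²) = 0 - (380 + 973 - 3*(-343) + 66*49) = 0 - (380 + 973 + 1029 + 3234) = 0 - 1*5616 = 0 - 5616 = -5616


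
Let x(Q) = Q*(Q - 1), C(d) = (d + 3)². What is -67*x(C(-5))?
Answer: -804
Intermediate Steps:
C(d) = (3 + d)²
x(Q) = Q*(-1 + Q)
-67*x(C(-5)) = -67*(3 - 5)²*(-1 + (3 - 5)²) = -67*(-2)²*(-1 + (-2)²) = -268*(-1 + 4) = -268*3 = -67*12 = -804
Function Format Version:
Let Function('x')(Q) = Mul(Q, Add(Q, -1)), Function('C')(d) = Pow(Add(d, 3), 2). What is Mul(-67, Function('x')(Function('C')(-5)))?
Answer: -804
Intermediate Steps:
Function('C')(d) = Pow(Add(3, d), 2)
Function('x')(Q) = Mul(Q, Add(-1, Q))
Mul(-67, Function('x')(Function('C')(-5))) = Mul(-67, Mul(Pow(Add(3, -5), 2), Add(-1, Pow(Add(3, -5), 2)))) = Mul(-67, Mul(Pow(-2, 2), Add(-1, Pow(-2, 2)))) = Mul(-67, Mul(4, Add(-1, 4))) = Mul(-67, Mul(4, 3)) = Mul(-67, 12) = -804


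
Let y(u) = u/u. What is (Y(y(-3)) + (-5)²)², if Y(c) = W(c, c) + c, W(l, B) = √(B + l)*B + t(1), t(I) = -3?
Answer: (23 + √2)² ≈ 596.05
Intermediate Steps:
W(l, B) = -3 + B*√(B + l) (W(l, B) = √(B + l)*B - 3 = B*√(B + l) - 3 = -3 + B*√(B + l))
y(u) = 1
Y(c) = -3 + c + √2*c^(3/2) (Y(c) = (-3 + c*√(c + c)) + c = (-3 + c*√(2*c)) + c = (-3 + c*(√2*√c)) + c = (-3 + √2*c^(3/2)) + c = -3 + c + √2*c^(3/2))
(Y(y(-3)) + (-5)²)² = ((-3 + 1 + √2*1^(3/2)) + (-5)²)² = ((-3 + 1 + √2*1) + 25)² = ((-3 + 1 + √2) + 25)² = ((-2 + √2) + 25)² = (23 + √2)²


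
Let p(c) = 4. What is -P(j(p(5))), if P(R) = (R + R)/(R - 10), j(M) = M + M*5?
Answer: -24/7 ≈ -3.4286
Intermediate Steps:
j(M) = 6*M (j(M) = M + 5*M = 6*M)
P(R) = 2*R/(-10 + R) (P(R) = (2*R)/(-10 + R) = 2*R/(-10 + R))
-P(j(p(5))) = -2*6*4/(-10 + 6*4) = -2*24/(-10 + 24) = -2*24/14 = -1*24/7 = -24/7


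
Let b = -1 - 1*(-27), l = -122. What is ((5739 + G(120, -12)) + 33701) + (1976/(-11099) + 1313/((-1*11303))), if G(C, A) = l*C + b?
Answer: 3114434369807/125451997 ≈ 24826.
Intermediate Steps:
b = 26 (b = -1 + 27 = 26)
G(C, A) = 26 - 122*C (G(C, A) = -122*C + 26 = 26 - 122*C)
((5739 + G(120, -12)) + 33701) + (1976/(-11099) + 1313/((-1*11303))) = ((5739 + (26 - 122*120)) + 33701) + (1976/(-11099) + 1313/((-1*11303))) = ((5739 + (26 - 14640)) + 33701) + (1976*(-1/11099) + 1313/(-11303)) = ((5739 - 14614) + 33701) + (-1976/11099 + 1313*(-1/11303)) = (-8875 + 33701) + (-1976/11099 - 1313/11303) = 24826 - 36907715/125451997 = 3114434369807/125451997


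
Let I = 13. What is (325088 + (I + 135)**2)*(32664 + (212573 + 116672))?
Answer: 125579527728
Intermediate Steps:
(325088 + (I + 135)**2)*(32664 + (212573 + 116672)) = (325088 + (13 + 135)**2)*(32664 + (212573 + 116672)) = (325088 + 148**2)*(32664 + 329245) = (325088 + 21904)*361909 = 346992*361909 = 125579527728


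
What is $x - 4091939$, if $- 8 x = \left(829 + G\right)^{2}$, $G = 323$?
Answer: $-4257827$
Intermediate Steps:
$x = -165888$ ($x = - \frac{\left(829 + 323\right)^{2}}{8} = - \frac{1152^{2}}{8} = \left(- \frac{1}{8}\right) 1327104 = -165888$)
$x - 4091939 = -165888 - 4091939 = -4257827$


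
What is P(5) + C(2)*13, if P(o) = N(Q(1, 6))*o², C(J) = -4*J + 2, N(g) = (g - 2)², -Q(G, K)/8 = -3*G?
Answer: 12022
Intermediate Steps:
Q(G, K) = 24*G (Q(G, K) = -(-24)*G = 24*G)
N(g) = (-2 + g)²
C(J) = 2 - 4*J
P(o) = 484*o² (P(o) = (-2 + 24*1)²*o² = (-2 + 24)²*o² = 22²*o² = 484*o²)
P(5) + C(2)*13 = 484*5² + (2 - 4*2)*13 = 484*25 + (2 - 8)*13 = 12100 - 6*13 = 12100 - 78 = 12022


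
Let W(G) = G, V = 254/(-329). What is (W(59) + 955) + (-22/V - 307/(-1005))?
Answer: 133097974/127635 ≈ 1042.8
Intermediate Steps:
V = -254/329 (V = 254*(-1/329) = -254/329 ≈ -0.77204)
(W(59) + 955) + (-22/V - 307/(-1005)) = (59 + 955) + (-22/(-254/329) - 307/(-1005)) = 1014 + (-22*(-329/254) - 307*(-1/1005)) = 1014 + (3619/127 + 307/1005) = 1014 + 3676084/127635 = 133097974/127635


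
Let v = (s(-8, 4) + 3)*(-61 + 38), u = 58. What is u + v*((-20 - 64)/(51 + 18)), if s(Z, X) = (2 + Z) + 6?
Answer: 142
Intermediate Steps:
s(Z, X) = 8 + Z
v = -69 (v = ((8 - 8) + 3)*(-61 + 38) = (0 + 3)*(-23) = 3*(-23) = -69)
u + v*((-20 - 64)/(51 + 18)) = 58 - 69*(-20 - 64)/(51 + 18) = 58 - (-5796)/69 = 58 - 69*(-28/23) = 58 + 84 = 142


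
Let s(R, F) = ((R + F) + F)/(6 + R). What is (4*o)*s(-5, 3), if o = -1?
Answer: -4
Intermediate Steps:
s(R, F) = (R + 2*F)/(6 + R) (s(R, F) = ((F + R) + F)/(6 + R) = (R + 2*F)/(6 + R))
(4*o)*s(-5, 3) = (4*(-1))*((-5 + 2*3)/(6 - 5)) = -4*(-5 + 6)/1 = -4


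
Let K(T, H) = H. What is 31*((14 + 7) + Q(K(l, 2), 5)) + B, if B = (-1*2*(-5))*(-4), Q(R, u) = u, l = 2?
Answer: 766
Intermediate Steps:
B = -40 (B = -2*(-5)*(-4) = 10*(-4) = -40)
31*((14 + 7) + Q(K(l, 2), 5)) + B = 31*((14 + 7) + 5) - 40 = 31*(21 + 5) - 40 = 31*26 - 40 = 806 - 40 = 766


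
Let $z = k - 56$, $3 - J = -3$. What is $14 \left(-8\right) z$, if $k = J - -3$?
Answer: $5264$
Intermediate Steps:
$J = 6$ ($J = 3 - -3 = 3 + 3 = 6$)
$k = 9$ ($k = 6 - -3 = 6 + 3 = 9$)
$z = -47$ ($z = 9 - 56 = -47$)
$14 \left(-8\right) z = 14 \left(-8\right) \left(-47\right) = \left(-112\right) \left(-47\right) = 5264$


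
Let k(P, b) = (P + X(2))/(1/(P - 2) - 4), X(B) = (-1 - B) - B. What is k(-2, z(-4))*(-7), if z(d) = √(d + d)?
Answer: -196/17 ≈ -11.529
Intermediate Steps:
X(B) = -1 - 2*B
z(d) = √2*√d (z(d) = √(2*d) = √2*√d)
k(P, b) = (-5 + P)/(-4 + 1/(-2 + P)) (k(P, b) = (P + (-1 - 2*2))/(1/(P - 2) - 4) = (P + (-1 - 4))/(1/(-2 + P) - 4) = (P - 5)/(-4 + 1/(-2 + P)) = (-5 + P)/(-4 + 1/(-2 + P)))
k(-2, z(-4))*(-7) = ((-10 - 1*(-2)² + 7*(-2))/(-9 + 4*(-2)))*(-7) = ((-10 - 1*4 - 14)/(-9 - 8))*(-7) = ((-10 - 4 - 14)/(-17))*(-7) = -1/17*(-28)*(-7) = (28/17)*(-7) = -196/17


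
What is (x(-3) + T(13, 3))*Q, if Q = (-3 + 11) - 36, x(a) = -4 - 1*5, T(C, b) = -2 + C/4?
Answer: 217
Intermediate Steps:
T(C, b) = -2 + C/4 (T(C, b) = -2 + C*(¼) = -2 + C/4)
x(a) = -9 (x(a) = -4 - 5 = -9)
Q = -28 (Q = 8 - 36 = -28)
(x(-3) + T(13, 3))*Q = (-9 + (-2 + (¼)*13))*(-28) = (-9 + (-2 + 13/4))*(-28) = (-9 + 5/4)*(-28) = -31/4*(-28) = 217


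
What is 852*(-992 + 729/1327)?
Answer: -1120938060/1327 ≈ -8.4472e+5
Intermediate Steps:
852*(-992 + 729/1327) = 852*(-1315655/1327) = -1120938060/1327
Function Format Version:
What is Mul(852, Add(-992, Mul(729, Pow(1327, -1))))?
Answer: Rational(-1120938060, 1327) ≈ -8.4472e+5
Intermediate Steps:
Mul(852, Add(-992, Mul(729, Pow(1327, -1)))) = Mul(852, Add(-992, Mul(729, Rational(1, 1327)))) = Mul(852, Add(-992, Rational(729, 1327))) = Mul(852, Rational(-1315655, 1327)) = Rational(-1120938060, 1327)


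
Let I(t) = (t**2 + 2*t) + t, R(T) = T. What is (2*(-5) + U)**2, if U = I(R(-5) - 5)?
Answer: 3600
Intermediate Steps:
I(t) = t**2 + 3*t
U = 70 (U = (-5 - 5)*(3 + (-5 - 5)) = -10*(3 - 10) = -10*(-7) = 70)
(2*(-5) + U)**2 = (2*(-5) + 70)**2 = (-10 + 70)**2 = 60**2 = 3600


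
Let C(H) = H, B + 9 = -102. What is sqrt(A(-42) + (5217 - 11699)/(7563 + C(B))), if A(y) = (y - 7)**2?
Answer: sqrt(411372710)/414 ≈ 48.991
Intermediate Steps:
B = -111 (B = -9 - 102 = -111)
A(y) = (-7 + y)**2
sqrt(A(-42) + (5217 - 11699)/(7563 + C(B))) = sqrt((-7 - 42)**2 + (5217 - 11699)/(7563 - 111)) = sqrt((-49)**2 - 6482/7452) = sqrt(2401 - 6482*1/7452) = sqrt(2401 - 3241/3726) = sqrt(8942885/3726) = sqrt(411372710)/414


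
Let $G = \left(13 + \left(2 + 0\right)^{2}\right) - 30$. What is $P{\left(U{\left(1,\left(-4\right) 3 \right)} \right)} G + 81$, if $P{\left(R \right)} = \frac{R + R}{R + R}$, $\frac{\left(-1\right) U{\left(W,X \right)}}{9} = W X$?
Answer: $68$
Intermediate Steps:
$U{\left(W,X \right)} = - 9 W X$
$P{\left(R \right)} = 1$ ($P{\left(R \right)} = \frac{2 R}{2 R} = 2 R \frac{1}{2 R} = 1$)
$G = -13$ ($G = \left(13 + 2^{2}\right) - 30 = \left(13 + 4\right) - 30 = 17 - 30 = -13$)
$P{\left(U{\left(1,\left(-4\right) 3 \right)} \right)} G + 81 = 1 \left(-13\right) + 81 = -13 + 81 = 68$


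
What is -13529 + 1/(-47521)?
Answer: -642911610/47521 ≈ -13529.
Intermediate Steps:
-13529 + 1/(-47521) = -13529 - 1/47521 = -642911610/47521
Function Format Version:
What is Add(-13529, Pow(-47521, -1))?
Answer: Rational(-642911610, 47521) ≈ -13529.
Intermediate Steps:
Add(-13529, Pow(-47521, -1)) = Add(-13529, Rational(-1, 47521)) = Rational(-642911610, 47521)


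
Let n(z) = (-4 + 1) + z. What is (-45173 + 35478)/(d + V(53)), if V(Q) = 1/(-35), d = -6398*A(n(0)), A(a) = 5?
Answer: 339325/1119651 ≈ 0.30306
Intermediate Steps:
n(z) = -3 + z
d = -31990 (d = -6398*5 = -31990)
V(Q) = -1/35
(-45173 + 35478)/(d + V(53)) = (-45173 + 35478)/(-31990 - 1/35) = -9695/(-1119651/35) = -9695*(-35/1119651) = 339325/1119651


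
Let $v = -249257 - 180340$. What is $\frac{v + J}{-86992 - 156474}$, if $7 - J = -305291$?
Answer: $\frac{124299}{243466} \approx 0.51054$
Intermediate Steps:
$J = 305298$ ($J = 7 - -305291 = 7 + 305291 = 305298$)
$v = -429597$ ($v = -249257 - 180340 = -429597$)
$\frac{v + J}{-86992 - 156474} = \frac{-429597 + 305298}{-86992 - 156474} = - \frac{124299}{-243466} = \left(-124299\right) \left(- \frac{1}{243466}\right) = \frac{124299}{243466}$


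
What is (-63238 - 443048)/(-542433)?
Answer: 168762/180811 ≈ 0.93336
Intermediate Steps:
(-63238 - 443048)/(-542433) = -506286*(-1/542433) = 168762/180811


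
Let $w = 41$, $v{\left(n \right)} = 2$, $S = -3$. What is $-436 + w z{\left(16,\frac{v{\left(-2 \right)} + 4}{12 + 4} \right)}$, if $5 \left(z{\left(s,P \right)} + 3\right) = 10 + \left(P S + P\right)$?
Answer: $- \frac{9663}{20} \approx -483.15$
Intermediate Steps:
$z{\left(s,P \right)} = -1 - \frac{2 P}{5}$ ($z{\left(s,P \right)} = -3 + \frac{10 + \left(P \left(-3\right) + P\right)}{5} = -3 + \frac{10 + \left(- 3 P + P\right)}{5} = -3 + \frac{10 - 2 P}{5} = -3 - \left(-2 + \frac{2 P}{5}\right) = -1 - \frac{2 P}{5}$)
$-436 + w z{\left(16,\frac{v{\left(-2 \right)} + 4}{12 + 4} \right)} = -436 + 41 \left(-1 - \frac{2 \frac{2 + 4}{12 + 4}}{5}\right) = -436 + 41 \left(-1 - \frac{2 \cdot \frac{6}{16}}{5}\right) = -436 + 41 \left(-1 - \frac{2 \cdot 6 \cdot \frac{1}{16}}{5}\right) = -436 + 41 \left(-1 - \frac{3}{20}\right) = -436 + 41 \left(- \frac{23}{20}\right) = -436 - \frac{943}{20} = - \frac{9663}{20}$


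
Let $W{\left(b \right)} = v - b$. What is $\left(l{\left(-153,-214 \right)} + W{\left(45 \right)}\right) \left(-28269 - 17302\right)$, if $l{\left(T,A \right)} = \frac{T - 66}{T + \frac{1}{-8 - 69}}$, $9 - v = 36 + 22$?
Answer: $\frac{49701783295}{11782} \approx 4.2184 \cdot 10^{6}$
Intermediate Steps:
$v = -49$ ($v = 9 - \left(36 + 22\right) = 9 - 58 = -49$)
$l{\left(T,A \right)} = \frac{-66 + T}{- \frac{1}{77} + T}$ ($l{\left(T,A \right)} = \frac{-66 + T}{T + \frac{1}{-77}} = \frac{-66 + T}{T - \frac{1}{77}} = \frac{-66 + T}{- \frac{1}{77} + T}$)
$W{\left(b \right)} = -49 - b$
$\left(l{\left(-153,-214 \right)} + W{\left(45 \right)}\right) \left(-28269 - 17302\right) = \left(\frac{77 \left(-66 - 153\right)}{-1 + 77 \left(-153\right)} - 94\right) \left(-28269 - 17302\right) = \left(77 \frac{1}{-1 - 11781} \left(-219\right) - 94\right) \left(-45571\right) = \left(77 \frac{1}{-11782} \left(-219\right) - 94\right) \left(-45571\right) = \left(77 \left(- \frac{1}{11782}\right) \left(-219\right) - 94\right) \left(-45571\right) = \left(\frac{16863}{11782} - 94\right) \left(-45571\right) = \left(- \frac{1090645}{11782}\right) \left(-45571\right) = \frac{49701783295}{11782}$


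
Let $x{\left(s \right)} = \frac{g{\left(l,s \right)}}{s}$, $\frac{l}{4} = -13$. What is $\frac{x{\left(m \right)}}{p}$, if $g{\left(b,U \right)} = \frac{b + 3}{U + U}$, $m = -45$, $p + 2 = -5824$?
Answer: $\frac{49}{23595300} \approx 2.0767 \cdot 10^{-6}$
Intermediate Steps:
$p = -5826$ ($p = -2 - 5824 = -5826$)
$l = -52$ ($l = 4 \left(-13\right) = -52$)
$g{\left(b,U \right)} = \frac{3 + b}{2 U}$
$x{\left(s \right)} = - \frac{49}{2 s^{2}}$ ($x{\left(s \right)} = \frac{\frac{1}{2} \frac{1}{s} \left(3 - 52\right)}{s} = \frac{\frac{1}{2} \frac{1}{s} \left(-49\right)}{s} = \frac{\left(- \frac{49}{2}\right) \frac{1}{s}}{s} = - \frac{49}{2 s^{2}}$)
$\frac{x{\left(m \right)}}{p} = \frac{\left(- \frac{49}{2}\right) \frac{1}{2025}}{-5826} = \left(- \frac{49}{2}\right) \frac{1}{2025} \left(- \frac{1}{5826}\right) = \left(- \frac{49}{4050}\right) \left(- \frac{1}{5826}\right) = \frac{49}{23595300}$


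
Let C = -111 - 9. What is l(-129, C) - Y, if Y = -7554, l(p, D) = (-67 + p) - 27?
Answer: 7331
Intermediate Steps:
C = -120
l(p, D) = -94 + p
l(-129, C) - Y = (-94 - 129) - 1*(-7554) = -223 + 7554 = 7331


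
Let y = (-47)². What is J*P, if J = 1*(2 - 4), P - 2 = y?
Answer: -4422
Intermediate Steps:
y = 2209
P = 2211 (P = 2 + 2209 = 2211)
J = -2 (J = 1*(-2) = -2)
J*P = -2*2211 = -4422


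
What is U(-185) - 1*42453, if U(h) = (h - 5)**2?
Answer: -6353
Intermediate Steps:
U(h) = (-5 + h)**2
U(-185) - 1*42453 = (-5 - 185)**2 - 1*42453 = (-190)**2 - 42453 = 36100 - 42453 = -6353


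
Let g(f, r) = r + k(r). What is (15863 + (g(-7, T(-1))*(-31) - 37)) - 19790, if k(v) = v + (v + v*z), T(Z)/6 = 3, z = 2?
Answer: -6754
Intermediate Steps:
T(Z) = 18 (T(Z) = 6*3 = 18)
k(v) = 4*v (k(v) = v + (v + v*2) = v + (v + 2*v) = v + 3*v = 4*v)
g(f, r) = 5*r (g(f, r) = r + 4*r = 5*r)
(15863 + (g(-7, T(-1))*(-31) - 37)) - 19790 = (15863 + ((5*18)*(-31) - 37)) - 19790 = (15863 + (90*(-31) - 37)) - 19790 = (15863 + (-2790 - 37)) - 19790 = (15863 - 2827) - 19790 = 13036 - 19790 = -6754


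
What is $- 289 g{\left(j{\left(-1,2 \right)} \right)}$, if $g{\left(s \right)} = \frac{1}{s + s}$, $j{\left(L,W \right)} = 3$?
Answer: $- \frac{289}{6} \approx -48.167$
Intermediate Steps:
$g{\left(s \right)} = \frac{1}{2 s}$
$- 289 g{\left(j{\left(-1,2 \right)} \right)} = - 289 \frac{1}{2 \cdot 3} = - 289 \cdot \frac{1}{2} \cdot \frac{1}{3} = \left(-289\right) \frac{1}{6} = - \frac{289}{6}$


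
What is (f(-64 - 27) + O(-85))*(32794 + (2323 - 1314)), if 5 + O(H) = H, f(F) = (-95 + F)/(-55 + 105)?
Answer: -79200429/25 ≈ -3.1680e+6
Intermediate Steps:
f(F) = -19/10 + F/50 (f(F) = (-95 + F)/50 = (-95 + F)*(1/50) = -19/10 + F/50)
O(H) = -5 + H
(f(-64 - 27) + O(-85))*(32794 + (2323 - 1314)) = ((-19/10 + (-64 - 27)/50) + (-5 - 85))*(32794 + (2323 - 1314)) = ((-19/10 + (1/50)*(-91)) - 90)*(32794 + 1009) = ((-19/10 - 91/50) - 90)*33803 = (-93/25 - 90)*33803 = -2343/25*33803 = -79200429/25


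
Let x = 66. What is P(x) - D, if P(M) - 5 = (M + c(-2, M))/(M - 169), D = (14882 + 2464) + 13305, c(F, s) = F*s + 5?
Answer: -3156477/103 ≈ -30645.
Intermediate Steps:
c(F, s) = 5 + F*s
D = 30651 (D = 17346 + 13305 = 30651)
P(M) = 5 + (5 - M)/(-169 + M) (P(M) = 5 + (M + (5 - 2*M))/(M - 169) = 5 + (5 - M)/(-169 + M))
P(x) - D = 4*(-210 + 66)/(-169 + 66) - 1*30651 = 4*(-144)/(-103) - 30651 = 4*(-1/103)*(-144) - 30651 = 576/103 - 30651 = -3156477/103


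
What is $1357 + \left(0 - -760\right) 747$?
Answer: $569077$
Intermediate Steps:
$1357 + \left(0 - -760\right) 747 = 1357 + \left(0 + 760\right) 747 = 1357 + 760 \cdot 747 = 1357 + 567720 = 569077$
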